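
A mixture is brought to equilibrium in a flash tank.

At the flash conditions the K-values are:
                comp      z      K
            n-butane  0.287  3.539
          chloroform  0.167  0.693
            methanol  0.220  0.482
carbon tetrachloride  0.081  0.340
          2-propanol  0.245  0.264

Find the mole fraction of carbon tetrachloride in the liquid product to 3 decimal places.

x_carbon tetrachloride = 0.095

Rachford–Rice: g(V/F) = Σ zᵢ(Kᵢ−1)/(1+V/F(Kᵢ−1)) = 0.
Check two-phase: ΣzᵢKᵢ = 1.330 > 1 and Σzᵢ/Kᵢ = 1.945 > 1, so g(0) = 0.330 > 0 and g(1) = -0.945 < 0.
Newton iteration, V/F⁰ = 0.46:
  V/F = 0.460: g = -0.2226, g' = -0.893 → V/F = 0.211
  V/F = 0.211: g = 0.0165, g' = -1.111 → V/F = 0.226
Converged at V/F = 0.226.
Compositions from xᵢ = zᵢ/(1+V/F(Kᵢ−1)), yᵢ = Kᵢxᵢ:
  n-butane: x = 0.182, y = 0.646
  chloroform: x = 0.179, y = 0.124
  methanol: x = 0.249, y = 0.120
  carbon tetrachloride: x = 0.095, y = 0.032
  2-propanol: x = 0.294, y = 0.078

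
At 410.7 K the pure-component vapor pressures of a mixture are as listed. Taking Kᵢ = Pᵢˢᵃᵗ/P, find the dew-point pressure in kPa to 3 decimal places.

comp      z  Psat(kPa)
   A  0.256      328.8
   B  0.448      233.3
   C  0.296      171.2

At the dew point ψ → 1, so Σzᵢ/Kᵢ = 1 with Kᵢ = Pᵢˢᵃᵗ/P ⇒ 1/P = Σzᵢ/Pᵢˢᵃᵗ.
1/P = 0.256/328.8 + 0.448/233.3 + 0.296/171.2 = 0.004428 ⇒ P = 225.844 kPa

Pdew = 225.844 kPa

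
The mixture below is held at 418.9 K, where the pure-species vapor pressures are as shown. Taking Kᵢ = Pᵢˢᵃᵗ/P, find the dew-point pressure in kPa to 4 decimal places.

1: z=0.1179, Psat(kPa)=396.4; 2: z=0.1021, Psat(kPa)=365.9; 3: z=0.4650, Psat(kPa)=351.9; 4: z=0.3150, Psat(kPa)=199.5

At the dew point ψ → 1, so Σzᵢ/Kᵢ = 1 with Kᵢ = Pᵢˢᵃᵗ/P ⇒ 1/P = Σzᵢ/Pᵢˢᵃᵗ.
1/P = 0.1179/396.4 + 0.1021/365.9 + 0.4650/351.9 + 0.3150/199.5 = 0.0034768 ⇒ P = 287.6199 kPa

Pdew = 287.6199 kPa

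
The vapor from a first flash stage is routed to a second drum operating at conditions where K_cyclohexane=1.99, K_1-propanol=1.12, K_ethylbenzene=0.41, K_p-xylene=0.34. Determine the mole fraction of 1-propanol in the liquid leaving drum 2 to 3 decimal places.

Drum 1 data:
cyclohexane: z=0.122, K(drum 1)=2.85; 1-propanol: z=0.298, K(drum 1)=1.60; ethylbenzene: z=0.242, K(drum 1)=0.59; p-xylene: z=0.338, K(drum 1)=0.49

Drum 1:
Let ψ₁ = V/F and solve Σ zᵢ(Kᵢ−1)/(1+ψ₁(Kᵢ−1)) = 0.
Check two-phase: ΣzᵢKᵢ = 1.133 > 1 and Σzᵢ/Kᵢ = 1.329 > 1, so g(0) = 0.133 > 0 and g(1) = -0.329 < 0.
Newton–Raphson from ψ₁ = 0.44:
  ψ₁ = 0.440: g = -0.0774, g' = -0.401 → ψ₁ = 0.247
  ψ₁ = 0.247: g = 0.0031, g' = -0.444 → ψ₁ = 0.254
Converged at ψ₁ = 0.254.
Drum-1 compositions:
  cyclohexane: x = 0.083, y = 0.237
  1-propanol: x = 0.259, y = 0.414
  ethylbenzene: x = 0.270, y = 0.159
  p-xylene: x = 0.388, y = 0.190
Drum-2 feed = drum-1 vapor: z₂ = (0.2366, 0.4138, 0.1594, 0.1902).
Drum 2:
Let ψ₂ = V/F and solve Σ zᵢ(Kᵢ−1)/(1+ψ₂(Kᵢ−1)) = 0.
Feasibility: ΣzᵢKᵢ = 1.064, Σzᵢ/Kᵢ = 1.437 — both > 1, two phases present.
Iterate (Newton) starting at ψ₂ = 0.5:
  ψ₂ = 0.500: g = -0.1172, g' = -0.405 → ψ₂ = 0.211
  ψ₂ = 0.211: g = -0.0110, g' = -0.349 → ψ₂ = 0.179
Converged at ψ₂ = 0.179.
  cyclohexane: x = 0.201, y = 0.400
  1-propanol: x = 0.405, y = 0.454
  ethylbenzene: x = 0.178, y = 0.073
  p-xylene: x = 0.216, y = 0.073

x_1-propanol (drum 2) = 0.405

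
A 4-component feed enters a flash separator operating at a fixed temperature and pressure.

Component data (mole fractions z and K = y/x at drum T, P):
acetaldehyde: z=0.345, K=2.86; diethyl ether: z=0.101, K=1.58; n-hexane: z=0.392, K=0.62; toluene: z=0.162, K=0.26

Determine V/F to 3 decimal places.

V/F = 0.506

Material balance + equilibrium reduce to Σ zᵢ(Kᵢ−1)/(1+V/F(Kᵢ−1)) = 0.
g(0) = ΣzᵢKᵢ − 1 = 0.431 and g(1) = 1 − Σzᵢ/Kᵢ = -0.440, so a root lies in (0, 1).
Newton–Raphson from V/F = 0.38:
  V/F = 0.380: g = 0.0831, g' = -0.682 → V/F = 0.502
  V/F = 0.502: g = 0.0025, g' = -0.651 → V/F = 0.506
Converged at V/F = 0.506.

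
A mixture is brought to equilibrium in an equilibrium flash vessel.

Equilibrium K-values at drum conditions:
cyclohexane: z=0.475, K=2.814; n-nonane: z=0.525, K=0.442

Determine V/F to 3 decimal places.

Binary case is linear: z₁(K₁−1)(1+V/F(K₂−1)) + z₂(K₂−1)(1+V/F(K₁−1)) = 0
⇒ V/F = [z₁(K₁−1)+z₂(K₂−1)] / [−(K₁−1)(K₂−1)] = 0.5687/1.0122 = 0.562

V/F = 0.562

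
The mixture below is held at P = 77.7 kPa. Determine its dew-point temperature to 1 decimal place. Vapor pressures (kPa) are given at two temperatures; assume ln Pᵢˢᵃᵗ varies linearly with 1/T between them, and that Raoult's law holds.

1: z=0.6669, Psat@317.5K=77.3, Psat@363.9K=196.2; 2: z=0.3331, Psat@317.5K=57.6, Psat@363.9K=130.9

T = 322.7 K

Dew-point temperature: Σzᵢ·P/Pᵢˢᵃᵗ(T) = 1. Interpolate ln Pᵢˢᵃᵗ = aᵢ + bᵢ/T.
  T = 317.5 K: ΣzᵢP/Pᵢˢᵃᵗ = 1.1197
  T = 363.9 K: ΣzᵢP/Pᵢˢᵃᵗ = 0.4618
  T = 340.7 K: ΣzᵢP/Pᵢˢᵃᵗ = 0.6975
  T = 329.1 K: ΣzᵢP/Pᵢˢᵃᵗ = 0.8763
  T = 323.3 K: ΣzᵢP/Pᵢˢᵃᵗ = 0.9883
  T = 320.4 K: ΣzᵢP/Pᵢˢᵃᵗ = 1.0514
  T = 321.9 K: ΣzᵢP/Pᵢˢᵃᵗ = 1.0181
  T = 322.6 K: ΣzᵢP/Pᵢˢᵃᵗ = 1.0031
Interpolating between 322.6 K and 323.3 K gives T ≈ 322.7 K.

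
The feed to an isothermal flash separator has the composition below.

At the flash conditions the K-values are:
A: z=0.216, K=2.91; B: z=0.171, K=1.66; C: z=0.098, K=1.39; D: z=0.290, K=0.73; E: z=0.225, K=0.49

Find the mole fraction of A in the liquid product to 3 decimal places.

x_A = 0.091

Material balance + equilibrium reduce to Σ zᵢ(Kᵢ−1)/(1+V/F(Kᵢ−1)) = 0.
Feasibility: ΣzᵢKᵢ = 1.371, Σzᵢ/Kᵢ = 1.104 — both > 1, two phases present.
Newton–Raphson from V/F = 0.5:
  V/F = 0.500: g = 0.0833, g' = -0.392 → V/F = 0.712
  V/F = 0.712: g = 0.0043, g' = -0.362 → V/F = 0.724
Converged at V/F = 0.724.
Compositions from xᵢ = zᵢ/(1+V/F(Kᵢ−1)), yᵢ = Kᵢxᵢ:
  A: x = 0.091, y = 0.264
  B: x = 0.116, y = 0.192
  C: x = 0.076, y = 0.106
  D: x = 0.360, y = 0.263
  E: x = 0.357, y = 0.175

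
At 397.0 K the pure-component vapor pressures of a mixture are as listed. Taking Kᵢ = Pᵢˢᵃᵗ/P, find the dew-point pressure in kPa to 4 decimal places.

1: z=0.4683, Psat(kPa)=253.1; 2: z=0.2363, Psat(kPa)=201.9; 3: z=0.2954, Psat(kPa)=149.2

Pdew = 199.9788 kPa

At the dew point ψ → 1, so Σzᵢ/Kᵢ = 1 with Kᵢ = Pᵢˢᵃᵗ/P ⇒ 1/P = Σzᵢ/Pᵢˢᵃᵗ.
1/P = 0.4683/253.1 + 0.2363/201.9 + 0.2954/149.2 = 0.0050005 ⇒ P = 199.9788 kPa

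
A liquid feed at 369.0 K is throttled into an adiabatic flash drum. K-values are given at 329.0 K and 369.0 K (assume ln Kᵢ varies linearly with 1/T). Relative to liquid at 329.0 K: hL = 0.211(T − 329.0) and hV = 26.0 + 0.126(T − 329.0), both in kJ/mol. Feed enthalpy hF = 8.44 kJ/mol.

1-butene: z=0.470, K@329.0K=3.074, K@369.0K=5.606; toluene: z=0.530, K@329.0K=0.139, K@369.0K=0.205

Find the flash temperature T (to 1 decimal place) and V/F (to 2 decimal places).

Adiabatic flash: solve Rachford–Rice at each trial T, then check hF = ψ·hV(T) + (1−ψ)·hL(T).
  T = 329.0 K: K = (3.074, 0.139), RR gives ψ = 0.290, H_out = 7.549 kJ/mol
  T = 369.0 K: K = (5.606, 0.205), RR gives ψ = 0.476, H_out = 19.200 kJ/mol
  T = 349.0 K: K = (4.223, 0.171), RR gives ψ = 0.402, H_out = 13.996 kJ/mol
  T = 339.0 K: K = (3.620, 0.155), RR gives ψ = 0.354, H_out = 11.003 kJ/mol
  T = 334.0 K: K = (3.340, 0.147), RR gives ψ = 0.324, H_out = 9.348 kJ/mol
  T = 331.5 K: K = (3.205, 0.143), RR gives ψ = 0.308, H_out = 8.469 kJ/mol
  T = 330.2 K: K = (3.137, 0.141), RR gives ψ = 0.299, H_out = 7.996 kJ/mol
Linear interpolation between T = 330.2 (H_out = 7.996) and T = 331.5 (H_out = 8.469) on hF = 8.44 gives T ≈ 331.4 K, at which ψ = 0.31.

T = 331.4 K, V/F = 0.31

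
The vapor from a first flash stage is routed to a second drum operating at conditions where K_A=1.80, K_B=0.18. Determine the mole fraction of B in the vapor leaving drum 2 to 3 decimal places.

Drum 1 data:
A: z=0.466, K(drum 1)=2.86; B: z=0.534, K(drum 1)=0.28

Drum 1:
Let ψ₁ = V/F and solve Σ zᵢ(Kᵢ−1)/(1+ψ₁(Kᵢ−1)) = 0.
g(0) = ΣzᵢKᵢ − 1 = 0.482 and g(1) = 1 − Σzᵢ/Kᵢ = -1.070, so a root lies in (0, 1).
Newton–Raphson from ψ₁ = 0.5:
  ψ₁ = 0.500: g = -0.1517, g' = -1.109 → ψ₁ = 0.363
  ψ₁ = 0.363: g = -0.0033, g' = -1.082 → ψ₁ = 0.360
Converged at ψ₁ = 0.360.
Drum-1 compositions:
  A: x = 0.279, y = 0.798
  B: x = 0.721, y = 0.202
Drum-2 feed = drum-1 vapor: z₂ = (0.7981, 0.2019).
Drum 2:
Let ψ₂ = V/F and solve Σ zᵢ(Kᵢ−1)/(1+ψ₂(Kᵢ−1)) = 0.
g(0) = ΣzᵢKᵢ − 1 = 0.473 and g(1) = 1 − Σzᵢ/Kᵢ = -0.565, so a root lies in (0, 1).
Iterate (Newton) starting at ψ₂ = 0.5:
  ψ₂ = 0.500: g = 0.1755, g' = -0.651 → ψ₂ = 0.770
  ψ₂ = 0.770: g = -0.0537, g' = -1.194 → ψ₂ = 0.725
  ψ₂ = 0.725: g = -0.0039, g' = -1.029 → ψ₂ = 0.721
Converged at ψ₂ = 0.721.
  A: x = 0.506, y = 0.911
  B: x = 0.494, y = 0.089

y_B (drum 2) = 0.089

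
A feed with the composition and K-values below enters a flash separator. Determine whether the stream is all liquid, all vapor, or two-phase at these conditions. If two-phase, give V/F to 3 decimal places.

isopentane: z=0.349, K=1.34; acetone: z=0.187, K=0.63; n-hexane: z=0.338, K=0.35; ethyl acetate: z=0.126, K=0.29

all liquid

ΣzᵢKᵢ = 0.740; Σzᵢ/Kᵢ = 1.957.
Since ΣzᵢKᵢ < 1 the mixture is below its bubble point — single liquid phase.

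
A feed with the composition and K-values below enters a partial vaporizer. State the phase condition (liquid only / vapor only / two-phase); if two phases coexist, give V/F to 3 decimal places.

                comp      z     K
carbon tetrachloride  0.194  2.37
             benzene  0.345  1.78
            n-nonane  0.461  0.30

ΣzᵢKᵢ = 1.212; Σzᵢ/Kᵢ = 1.812.
Both exceed 1, so a two-phase solution exists.
Material balance + equilibrium reduce to Σ zᵢ(Kᵢ−1)/(1+ψ(Kᵢ−1)) = 0.
Newton–Raphson from ψ = 0.51:
  ψ = 0.510: g = -0.1529, g' = -0.780 → ψ = 0.314
  ψ = 0.314: g = -0.0116, g' = -0.685 → ψ = 0.297
Converged at ψ = 0.297.

two-phase, V/F = 0.297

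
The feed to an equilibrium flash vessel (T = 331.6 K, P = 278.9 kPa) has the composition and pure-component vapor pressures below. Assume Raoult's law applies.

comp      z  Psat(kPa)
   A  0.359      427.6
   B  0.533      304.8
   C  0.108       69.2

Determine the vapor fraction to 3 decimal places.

ψ = 0.741

Raoult's law: Kᵢ = Pᵢˢᵃᵗ/P = Pᵢˢᵃᵗ/278.9.
  K_A = 427.6/278.9 = 1.53317, K_B = 304.8/278.9 = 1.09286, K_C = 69.2/278.9 = 0.24812
Newton–Raphson from ψ = 0.5:
  ψ = 0.500: g = 0.0683, g' = -0.225 → ψ = 0.804
  ψ = 0.804: g = -0.0253, g' = -0.445 → ψ = 0.747
  ψ = 0.747: g = -0.0021, g' = -0.374 → ψ = 0.741
Converged at ψ = 0.741.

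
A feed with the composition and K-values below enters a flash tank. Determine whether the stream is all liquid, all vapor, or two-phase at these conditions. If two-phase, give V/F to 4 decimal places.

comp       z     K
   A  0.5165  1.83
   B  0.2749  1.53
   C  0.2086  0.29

ΣzᵢKᵢ = 1.4263; Σzᵢ/Kᵢ = 1.1812.
Both exceed 1, so a two-phase solution exists.
Let ψ = V/F and solve Σ zᵢ(Kᵢ−1)/(1+ψ(Kᵢ−1)) = 0.
Newton–Raphson from ψ = 0.5:
  ψ = 0.5000: g = 0.18852, g' = -0.4787 → ψ = 0.8938
  ψ = 0.8938: g = -0.06034, g' = -0.9404 → ψ = 0.8296
  ψ = 0.8296: g = -0.00531, g' = -0.7847 → ψ = 0.8229
  ψ = 0.8229: g = -0.00005, g' = -0.7714 → ψ = 0.8228
Converged at ψ = 0.8228.

two-phase, V/F = 0.8228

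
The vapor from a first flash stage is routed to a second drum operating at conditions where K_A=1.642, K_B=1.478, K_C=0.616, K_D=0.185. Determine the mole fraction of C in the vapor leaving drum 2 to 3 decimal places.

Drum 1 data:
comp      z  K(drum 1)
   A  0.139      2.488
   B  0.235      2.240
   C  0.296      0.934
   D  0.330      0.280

Drum 1:
Rachford–Rice: g(ψ₁) = Σ zᵢ(Kᵢ−1)/(1+ψ₁(Kᵢ−1)) = 0.
Check two-phase: ΣzᵢKᵢ = 1.241 > 1 and Σzᵢ/Kᵢ = 1.656 > 1, so g(0) = 0.241 > 0 and g(1) = -0.656 < 0.
Newton–Raphson from ψ₁ = 0.5:
  ψ₁ = 0.500: g = -0.0930, g' = -0.658 → ψ₁ = 0.359
  ψ₁ = 0.359: g = -0.0038, g' = -0.616 → ψ₁ = 0.353
Converged at ψ₁ = 0.353.
Drum-1 compositions:
  A: x = 0.091, y = 0.227
  B: x = 0.164, y = 0.366
  C: x = 0.303, y = 0.283
  D: x = 0.442, y = 0.124
Drum-2 feed = drum-1 vapor: z₂ = (0.2268, 0.3663, 0.2830, 0.1238).
Drum 2:
Rachford–Rice: g(ψ₂) = Σ zᵢ(Kᵢ−1)/(1+ψ₂(Kᵢ−1)) = 0.
g(0) = ΣzᵢKᵢ − 1 = 0.111 and g(1) = 1 − Σzᵢ/Kᵢ = -0.515, so a root lies in (0, 1).
Newton iteration, ψ₂⁰ = 0.5:
  ψ₂ = 0.500: g = -0.0533, g' = -0.406 → ψ₂ = 0.369
  ψ₂ = 0.369: g = -0.0043, g' = -0.346 → ψ₂ = 0.356
Converged at ψ₂ = 0.356.
  A: x = 0.185, y = 0.303
  B: x = 0.313, y = 0.463
  C: x = 0.328, y = 0.202
  D: x = 0.174, y = 0.032

y_C (drum 2) = 0.202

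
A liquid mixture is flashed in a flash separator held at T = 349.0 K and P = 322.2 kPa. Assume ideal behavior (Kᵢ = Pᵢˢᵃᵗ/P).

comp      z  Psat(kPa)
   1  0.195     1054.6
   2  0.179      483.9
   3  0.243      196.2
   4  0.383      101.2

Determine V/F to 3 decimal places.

Raoult's law: Kᵢ = Pᵢˢᵃᵗ/P = Pᵢˢᵃᵗ/322.2.
  K_1 = 1054.6/322.2 = 3.27312, K_2 = 483.9/322.2 = 1.50186, K_3 = 196.2/322.2 = 0.60894, K_4 = 101.2/322.2 = 0.31409
Rachford–Rice: g(V/F) = Σ zᵢ(Kᵢ−1)/(1+V/F(Kᵢ−1)) = 0.
g(0) = ΣzᵢKᵢ − 1 = 0.175 and g(1) = 1 − Σzᵢ/Kᵢ = -0.797, so a root lies in (0, 1).
Newton–Raphson from V/F = 0.5:
  V/F = 0.500: g = -0.2387, g' = -0.724 → V/F = 0.170
  V/F = 0.170: g = 0.0029, g' = -0.835 → V/F = 0.174
Converged at V/F = 0.174.

V/F = 0.174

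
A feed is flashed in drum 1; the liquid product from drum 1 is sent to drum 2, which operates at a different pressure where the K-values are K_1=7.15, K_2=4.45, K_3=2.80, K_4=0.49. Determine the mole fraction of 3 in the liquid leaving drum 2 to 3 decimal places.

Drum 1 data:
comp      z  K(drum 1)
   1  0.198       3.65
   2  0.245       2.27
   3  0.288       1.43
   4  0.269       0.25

Drum 1:
Rachford–Rice: g(ψ₁) = Σ zᵢ(Kᵢ−1)/(1+ψ₁(Kᵢ−1)) = 0.
Check two-phase: ΣzᵢKᵢ = 1.758 > 1 and Σzᵢ/Kᵢ = 1.440 > 1, so g(0) = 0.758 > 0 and g(1) = -0.440 < 0.
Newton iteration, ψ₁⁰ = 0.68:
  ψ₁ = 0.680: g = 0.0383, g' = -0.953 → ψ₁ = 0.720
  ψ₁ = 0.720: g = -0.0013, g' = -1.019 → ψ₁ = 0.719
Converged at ψ₁ = 0.719.
Drum-1 compositions:
  1: x = 0.068, y = 0.249
  2: x = 0.128, y = 0.291
  3: x = 0.220, y = 0.315
  4: x = 0.584, y = 0.146
Drum-2 feed = drum-1 liquid: z₂ = (0.0682, 0.1281, 0.2200, 0.5838).
Drum 2:
Let ψ₂ = V/F and solve Σ zᵢ(Kᵢ−1)/(1+ψ₂(Kᵢ−1)) = 0.
Check two-phase: ΣzᵢKᵢ = 1.959 > 1 and Σzᵢ/Kᵢ = 1.308 > 1, so g(0) = 0.959 > 0 and g(1) = -0.308 < 0.
Newton–Raphson from ψ₂ = 0.58:
  ψ₂ = 0.580: g = 0.0099, g' = -0.770 → ψ₂ = 0.593
Converged at ψ₂ = 0.593.
  1: x = 0.015, y = 0.105
  2: x = 0.042, y = 0.187
  3: x = 0.106, y = 0.298
  4: x = 0.837, y = 0.410

x_3 (drum 2) = 0.106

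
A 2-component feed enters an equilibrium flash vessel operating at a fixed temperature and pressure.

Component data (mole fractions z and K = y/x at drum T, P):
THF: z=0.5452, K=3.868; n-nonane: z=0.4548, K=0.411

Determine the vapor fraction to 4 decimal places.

Let ψ = V/F and solve Σ zᵢ(Kᵢ−1)/(1+ψ(Kᵢ−1)) = 0.
Check two-phase: ΣzᵢKᵢ = 2.2958 > 1 and Σzᵢ/Kᵢ = 1.2475 > 1, so g(0) = 1.2958 > 0 and g(1) = -0.2475 < 0.
Newton–Raphson from ψ = 0.5:
  ψ = 0.5000: g = 0.26271, g' = -1.0740 → ψ = 0.7446
  ψ = 0.7446: g = 0.02153, g' = -0.9567 → ψ = 0.7671
Converged at ψ = 0.7671.

ψ = 0.7671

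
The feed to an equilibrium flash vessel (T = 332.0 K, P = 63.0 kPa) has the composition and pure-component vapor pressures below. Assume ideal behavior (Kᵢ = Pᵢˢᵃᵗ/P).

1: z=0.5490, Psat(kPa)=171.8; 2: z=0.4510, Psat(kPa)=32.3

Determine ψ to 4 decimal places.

ψ = 0.8655

Raoult's law: Kᵢ = Pᵢˢᵃᵗ/P = Pᵢˢᵃᵗ/63.0.
  K_1 = 171.8/63.0 = 2.726984, K_2 = 32.3/63.0 = 0.512698
Let ψ = V/F and solve Σ zᵢ(Kᵢ−1)/(1+ψ(Kᵢ−1)) = 0.
Feasibility: ΣzᵢKᵢ = 1.7283, Σzᵢ/Kᵢ = 1.0810 — both > 1, two phases present.
Binary case is linear: z₁(K₁−1)(1+ψ(K₂−1)) + z₂(K₂−1)(1+ψ(K₁−1)) = 0
⇒ ψ = [z₁(K₁−1)+z₂(K₂−1)] / [−(K₁−1)(K₂−1)] = 0.72834/0.84156 = 0.8655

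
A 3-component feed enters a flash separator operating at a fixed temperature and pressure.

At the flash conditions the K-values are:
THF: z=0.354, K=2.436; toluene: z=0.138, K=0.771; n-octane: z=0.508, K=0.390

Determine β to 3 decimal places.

β = 0.213

Rachford–Rice: g(β) = Σ zᵢ(Kᵢ−1)/(1+β(Kᵢ−1)) = 0.
g(0) = ΣzᵢKᵢ − 1 = 0.167 and g(1) = 1 − Σzᵢ/Kᵢ = -0.627, so a root lies in (0, 1).
Newton iteration, β⁰ = 0.5:
  β = 0.500: g = -0.1857, g' = -0.648 → β = 0.213
Converged at β = 0.213.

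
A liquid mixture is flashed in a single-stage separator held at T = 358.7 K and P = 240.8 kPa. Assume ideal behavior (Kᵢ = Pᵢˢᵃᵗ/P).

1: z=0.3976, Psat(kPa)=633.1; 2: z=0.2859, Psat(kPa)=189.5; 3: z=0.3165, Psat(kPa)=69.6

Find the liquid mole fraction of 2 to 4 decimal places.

Raoult's law: Kᵢ = Pᵢˢᵃᵗ/P = Pᵢˢᵃᵗ/240.8.
  K_1 = 633.1/240.8 = 2.629153, K_2 = 189.5/240.8 = 0.786960, K_3 = 69.6/240.8 = 0.289037
Material balance + equilibrium reduce to Σ zᵢ(Kᵢ−1)/(1+V/F(Kᵢ−1)) = 0.
g(0) = ΣzᵢKᵢ − 1 = 0.3618 and g(1) = 1 − Σzᵢ/Kᵢ = -0.6095, so a root lies in (0, 1).
Newton–Raphson from V/F = 0.64:
  V/F = 0.6400: g = -0.16630, g' = -0.8090 → V/F = 0.4344
  V/F = 0.4344: g = -0.01339, g' = -0.7125 → V/F = 0.4156
Converged at V/F = 0.4156.
Compositions from xᵢ = zᵢ/(1+V/F(Kᵢ−1)), yᵢ = Kᵢxᵢ:
  1: x = 0.2371, y = 0.6233
  2: x = 0.3137, y = 0.2468
  3: x = 0.4493, y = 0.1299

x_2 = 0.3137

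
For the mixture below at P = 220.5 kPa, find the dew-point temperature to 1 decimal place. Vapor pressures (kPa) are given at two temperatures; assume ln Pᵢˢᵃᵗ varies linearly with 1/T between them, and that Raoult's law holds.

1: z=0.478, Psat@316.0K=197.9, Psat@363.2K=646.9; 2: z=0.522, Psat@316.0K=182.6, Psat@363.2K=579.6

T = 321.4 K

Dew-point temperature: Σzᵢ·P/Pᵢˢᵃᵗ(T) = 1. Interpolate ln Pᵢˢᵃᵗ = aᵢ + bᵢ/T.
  T = 316.0 K: ΣzᵢP/Pᵢˢᵃᵗ = 1.1629
  T = 363.2 K: ΣzᵢP/Pᵢˢᵃᵗ = 0.3615
  T = 339.6 K: ΣzᵢP/Pᵢˢᵃᵗ = 0.6226
  T = 327.8 K: ΣzᵢP/Pᵢˢᵃᵗ = 0.8414
  T = 321.9 K: ΣzᵢP/Pᵢˢᵃᵗ = 0.9862
  T = 318.9 K: ΣzᵢP/Pᵢˢᵃᵗ = 1.0716
  T = 320.4 K: ΣzᵢP/Pᵢˢᵃᵗ = 1.0278
Interpolating between 320.4 K and 321.9 K gives T ≈ 321.4 K.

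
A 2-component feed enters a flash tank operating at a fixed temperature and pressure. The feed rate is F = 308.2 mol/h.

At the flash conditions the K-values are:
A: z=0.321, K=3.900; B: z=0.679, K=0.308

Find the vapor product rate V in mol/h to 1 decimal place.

V = 70.8 mol/h

Newton–Raphson from V/F = 0.5:
  V/F = 0.500: g = -0.3385, g' = -1.210 → V/F = 0.220
  V/F = 0.220: g = 0.0137, g' = -1.458 → V/F = 0.230
Converged at V/F = 0.230.
Then V = V/F·F = 0.2297·308.2 = 70.8 mol/h and L = F − V = 237.4 mol/h.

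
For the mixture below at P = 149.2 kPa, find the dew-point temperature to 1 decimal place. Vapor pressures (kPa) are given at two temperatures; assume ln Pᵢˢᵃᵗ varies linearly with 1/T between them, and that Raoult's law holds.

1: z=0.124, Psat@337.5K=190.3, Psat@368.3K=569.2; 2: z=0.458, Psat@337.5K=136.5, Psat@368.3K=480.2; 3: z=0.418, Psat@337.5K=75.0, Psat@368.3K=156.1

T = 348.7 K

Dew-point temperature: Σzᵢ·P/Pᵢˢᵃᵗ(T) = 1. Interpolate ln Pᵢˢᵃᵗ = aᵢ + bᵢ/T.
  T = 337.5 K: ΣzᵢP/Pᵢˢᵃᵗ = 1.4294
  T = 368.3 K: ΣzᵢP/Pᵢˢᵃᵗ = 0.5743
  T = 352.9 K: ΣzᵢP/Pᵢˢᵃᵗ = 0.8818
  T = 345.2 K: ΣzᵢP/Pᵢˢᵃᵗ = 1.1144
  T = 349.0 K: ΣzᵢP/Pᵢˢᵃᵗ = 0.9910
  T = 347.1 K: ΣzᵢP/Pᵢˢᵃᵗ = 1.0504
Interpolating between 347.1 K and 349.0 K gives T ≈ 348.7 K.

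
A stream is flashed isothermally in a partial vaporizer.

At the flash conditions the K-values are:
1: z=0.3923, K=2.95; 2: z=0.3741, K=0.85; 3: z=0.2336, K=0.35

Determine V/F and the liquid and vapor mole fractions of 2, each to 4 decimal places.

Rachford–Rice: g(V/F) = Σ zᵢ(Kᵢ−1)/(1+V/F(Kᵢ−1)) = 0.
g(0) = ΣzᵢKᵢ − 1 = 0.5570 and g(1) = 1 − Σzᵢ/Kᵢ = -0.2405, so a root lies in (0, 1).
Newton iteration, V/F⁰ = 0.67:
  V/F = 0.6700: g = 0.00030, g' = -0.6005 → V/F = 0.6705
Converged at V/F = 0.6705.
Compositions from xᵢ = zᵢ/(1+V/F(Kᵢ−1)), yᵢ = Kᵢxᵢ:
  1: x = 0.1700, y = 0.5015
  2: x = 0.4159, y = 0.3535
  3: x = 0.4141, y = 0.1449

V/F = 0.6705, x_2 = 0.4159, y_2 = 0.3535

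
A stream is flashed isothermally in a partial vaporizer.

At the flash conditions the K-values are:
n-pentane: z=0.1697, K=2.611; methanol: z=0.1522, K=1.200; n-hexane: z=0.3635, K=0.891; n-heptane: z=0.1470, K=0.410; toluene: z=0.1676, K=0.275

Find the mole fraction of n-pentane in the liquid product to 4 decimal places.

Material balance + equilibrium reduce to Σ zᵢ(Kᵢ−1)/(1+β(Kᵢ−1)) = 0.
Check two-phase: ΣzᵢKᵢ = 1.0560 > 1 and Σzᵢ/Kᵢ = 1.5678 > 1, so g(0) = 0.0560 > 0 and g(1) = -0.5678 < 0.
Newton iteration, β⁰ = 0.5:
  β = 0.5000: g = -0.17644, g' = -0.4647 → β = 0.1203
  β = 0.1203: g = -0.00790, g' = -0.4843 → β = 0.1040
  β = 0.1040: g = 0.00008, g' = -0.4945 → β = 0.1042
Converged at β = 0.1042.
Compositions from xᵢ = zᵢ/(1+β(Kᵢ−1)), yᵢ = Kᵢxᵢ:
  n-pentane: x = 0.1453, y = 0.3794
  methanol: x = 0.1491, y = 0.1789
  n-hexane: x = 0.3677, y = 0.3276
  n-heptane: x = 0.1566, y = 0.0642
  toluene: x = 0.1813, y = 0.0499

x_n-pentane = 0.1453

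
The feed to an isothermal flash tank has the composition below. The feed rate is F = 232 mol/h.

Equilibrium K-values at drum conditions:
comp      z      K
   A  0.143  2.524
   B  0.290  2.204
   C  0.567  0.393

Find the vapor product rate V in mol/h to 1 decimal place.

V = 64.7 mol/h

Newton iteration, ψ⁰ = 0.5:
  ψ = 0.500: g = -0.1525, g' = -0.701 → ψ = 0.283
  ψ = 0.283: g = -0.0026, g' = -0.701 → ψ = 0.279
Converged at ψ = 0.279.
Then V = ψ·F = 0.2789·232 = 64.7 mol/h and L = F − V = 167.3 mol/h.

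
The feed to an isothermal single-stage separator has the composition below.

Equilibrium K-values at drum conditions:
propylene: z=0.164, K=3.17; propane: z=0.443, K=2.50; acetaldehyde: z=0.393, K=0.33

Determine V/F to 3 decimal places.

Material balance + equilibrium reduce to Σ zᵢ(Kᵢ−1)/(1+V/F(Kᵢ−1)) = 0.
Feasibility: ΣzᵢKᵢ = 1.757, Σzᵢ/Kᵢ = 1.420 — both > 1, two phases present.
Newton–Raphson from V/F = 0.5:
  V/F = 0.500: g = 0.1544, g' = -0.902 → V/F = 0.671
  V/F = 0.671: g = -0.0025, g' = -0.958 → V/F = 0.669
Converged at V/F = 0.669.

V/F = 0.669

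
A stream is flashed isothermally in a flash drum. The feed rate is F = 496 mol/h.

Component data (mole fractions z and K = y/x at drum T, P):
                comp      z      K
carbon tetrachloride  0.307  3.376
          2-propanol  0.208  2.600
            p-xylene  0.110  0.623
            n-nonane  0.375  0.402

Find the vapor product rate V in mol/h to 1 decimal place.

V = 340.2 mol/h

Let β = V/F and solve Σ zᵢ(Kᵢ−1)/(1+β(Kᵢ−1)) = 0.
Feasibility: ΣzᵢKᵢ = 1.797, Σzᵢ/Kᵢ = 1.280 — both > 1, two phases present.
Iterate (Newton) starting at β = 0.5:
  β = 0.500: g = 0.1473, g' = -0.823 → β = 0.679
  β = 0.679: g = 0.0054, g' = -0.784 → β = 0.686
Converged at β = 0.686.
Then V = β·F = 0.6858·496 = 340.2 mol/h and L = F − V = 155.8 mol/h.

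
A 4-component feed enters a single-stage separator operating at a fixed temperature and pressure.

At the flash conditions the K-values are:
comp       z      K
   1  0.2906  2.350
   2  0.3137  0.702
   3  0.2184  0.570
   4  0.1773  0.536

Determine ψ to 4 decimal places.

ψ = 0.2361

Material balance + equilibrium reduce to Σ zᵢ(Kᵢ−1)/(1+ψ(Kᵢ−1)) = 0.
Check two-phase: ΣzᵢKᵢ = 1.1226 > 1 and Σzᵢ/Kᵢ = 1.2845 > 1, so g(0) = 0.1226 > 0 and g(1) = -0.2845 < 0.
Newton–Raphson from ψ = 0.5:
  ψ = 0.5000: g = -0.10239, g' = -0.3575 → ψ = 0.2136
  ψ = 0.2136: g = 0.00994, g' = -0.4468 → ψ = 0.2358
  ψ = 0.2358: g = 0.00013, g' = -0.4351 → ψ = 0.2361
Converged at ψ = 0.2361.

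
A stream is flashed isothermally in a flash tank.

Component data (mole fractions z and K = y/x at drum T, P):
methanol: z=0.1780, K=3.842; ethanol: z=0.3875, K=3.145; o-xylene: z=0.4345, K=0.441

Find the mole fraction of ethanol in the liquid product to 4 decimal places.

x_ethanol = 0.1398

Newton–Raphson from ψ = 0.37:
  ψ = 0.3700: g = 0.40377, g' = -1.1116 → ψ = 0.7332
  ψ = 0.7332: g = 0.07552, g' = -0.8104 → ψ = 0.8264
  ψ = 0.8264: g = -0.00059, g' = -0.8292 → ψ = 0.8257
Converged at ψ = 0.8257.
Compositions from xᵢ = zᵢ/(1+ψ(Kᵢ−1)), yᵢ = Kᵢxᵢ:
  methanol: x = 0.0532, y = 0.2043
  ethanol: x = 0.1398, y = 0.4398
  o-xylene: x = 0.8070, y = 0.3559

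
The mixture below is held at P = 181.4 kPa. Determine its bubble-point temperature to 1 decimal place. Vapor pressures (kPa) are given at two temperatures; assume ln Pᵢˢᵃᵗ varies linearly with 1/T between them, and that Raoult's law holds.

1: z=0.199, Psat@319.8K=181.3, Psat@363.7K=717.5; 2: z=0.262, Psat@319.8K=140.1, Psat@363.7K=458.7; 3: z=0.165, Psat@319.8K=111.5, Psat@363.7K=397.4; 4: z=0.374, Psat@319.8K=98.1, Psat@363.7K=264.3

Bubble-point temperature: ΣzᵢPᵢˢᵃᵗ(T) = P. Interpolate ln Pᵢˢᵃᵗ = aᵢ + bᵢ/T.
  T = 319.8 K: ΣzᵢPᵢˢᵃᵗ = 127.87 kPa
  T = 363.7 K: ΣzᵢPᵢˢᵃᵗ = 427.38 kPa
  T = 341.8 K: ΣzᵢPᵢˢᵃᵗ = 242.69 kPa
  T = 330.8 K: ΣzᵢPᵢˢᵃᵗ = 177.91 kPa
  T = 336.3 K: ΣzᵢPᵢˢᵃᵗ = 208.28 kPa
  T = 333.6 K: ΣzᵢPᵢˢᵃᵗ = 192.89 kPa
Interpolating between 330.8 K and 333.6 K gives T ≈ 331.5 K.

T = 331.5 K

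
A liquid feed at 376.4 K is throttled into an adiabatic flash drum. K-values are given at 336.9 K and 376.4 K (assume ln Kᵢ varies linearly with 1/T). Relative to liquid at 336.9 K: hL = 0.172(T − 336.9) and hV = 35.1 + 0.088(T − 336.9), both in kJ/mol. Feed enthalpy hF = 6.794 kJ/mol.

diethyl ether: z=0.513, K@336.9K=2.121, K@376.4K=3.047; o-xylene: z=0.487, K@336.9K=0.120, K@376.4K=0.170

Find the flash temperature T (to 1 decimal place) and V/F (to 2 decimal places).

Adiabatic flash: solve Rachford–Rice at each trial T, then check hF = ψ·hV(T) + (1−ψ)·hL(T).
  T = 336.9 K: K = (2.121, 0.120), RR gives ψ = 0.149, H_out = 5.213 kJ/mol
  T = 376.4 K: K = (3.047, 0.170), RR gives ψ = 0.380, H_out = 18.876 kJ/mol
  T = 356.6 K: K = (2.567, 0.144), RR gives ψ = 0.289, H_out = 13.039 kJ/mol
  T = 346.8 K: K = (2.341, 0.132), RR gives ψ = 0.228, H_out = 9.506 kJ/mol
  T = 341.9 K: K = (2.231, 0.126), RR gives ψ = 0.191, H_out = 7.493 kJ/mol
  T = 339.4 K: K = (2.176, 0.123), RR gives ψ = 0.171, H_out = 6.385 kJ/mol
  T = 340.6 K: K = (2.202, 0.124), RR gives ψ = 0.181, H_out = 6.924 kJ/mol
Linear interpolation between T = 339.4 (H_out = 6.385) and T = 340.6 (H_out = 6.924) on hF = 6.794 gives T ≈ 340.3 K, at which ψ = 0.18.

T = 340.3 K, V/F = 0.18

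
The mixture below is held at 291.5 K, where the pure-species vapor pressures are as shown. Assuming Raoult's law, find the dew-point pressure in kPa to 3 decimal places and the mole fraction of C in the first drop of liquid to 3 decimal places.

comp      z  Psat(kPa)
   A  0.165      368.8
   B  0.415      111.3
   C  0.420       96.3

Pdew = 117.131 kPa, x_C = 0.511

At the dew point ψ → 1, so Σzᵢ/Kᵢ = 1 with Kᵢ = Pᵢˢᵃᵗ/P ⇒ 1/P = Σzᵢ/Pᵢˢᵃᵗ.
1/P = 0.165/368.8 + 0.415/111.3 + 0.420/96.3 = 0.008537 ⇒ P = 117.131 kPa
xᵢ = zᵢP/Pᵢˢᵃᵗ ⇒ x_C = 0.420·117.131/96.3 = 0.511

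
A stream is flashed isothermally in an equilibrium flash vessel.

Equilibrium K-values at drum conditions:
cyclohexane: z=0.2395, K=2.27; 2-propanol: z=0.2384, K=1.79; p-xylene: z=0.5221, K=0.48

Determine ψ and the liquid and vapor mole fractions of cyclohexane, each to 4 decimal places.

Material balance + equilibrium reduce to Σ zᵢ(Kᵢ−1)/(1+ψ(Kᵢ−1)) = 0.
Check two-phase: ΣzᵢKᵢ = 1.2210 > 1 and Σzᵢ/Kᵢ = 1.3264 > 1, so g(0) = 0.2210 > 0 and g(1) = -0.3264 < 0.
Newton iteration, ψ⁰ = 0.61:
  ψ = 0.6100: g = -0.09914, g' = -0.4932 → ψ = 0.4090
  ψ = 0.4090: g = -0.00230, g' = -0.4801 → ψ = 0.4042
Converged at ψ = 0.4042.
Compositions from xᵢ = zᵢ/(1+ψ(Kᵢ−1)), yᵢ = Kᵢxᵢ:
  cyclohexane: x = 0.1583, y = 0.3592
  2-propanol: x = 0.1807, y = 0.3235
  p-xylene: x = 0.6610, y = 0.3173

ψ = 0.4042, x_cyclohexane = 0.1583, y_cyclohexane = 0.3592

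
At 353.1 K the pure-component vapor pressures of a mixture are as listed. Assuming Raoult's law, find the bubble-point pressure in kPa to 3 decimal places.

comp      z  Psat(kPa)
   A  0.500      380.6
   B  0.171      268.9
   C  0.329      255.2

At the bubble point ψ → 0, so ΣzᵢKᵢ = 1 with Kᵢ = Pᵢˢᵃᵗ/P ⇒ P = ΣzᵢPᵢˢᵃᵗ.
P = 0.500·380.6 + 0.171·268.9 + 0.329·255.2 = 320.243 kPa

Pbub = 320.243 kPa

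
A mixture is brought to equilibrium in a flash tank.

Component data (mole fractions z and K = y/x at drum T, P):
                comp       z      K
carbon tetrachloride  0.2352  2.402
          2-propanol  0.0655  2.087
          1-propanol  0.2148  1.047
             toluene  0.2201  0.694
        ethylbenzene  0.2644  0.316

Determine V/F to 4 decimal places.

V/F = 0.2880

Rachford–Rice: g(V/F) = Σ zᵢ(Kᵢ−1)/(1+V/F(Kᵢ−1)) = 0.
Check two-phase: ΣzᵢKᵢ = 1.1628 > 1 and Σzᵢ/Kᵢ = 1.4883 > 1, so g(0) = 0.1628 > 0 and g(1) = -0.4883 < 0.
Newton iteration, V/F⁰ = 0.5:
  V/F = 0.5000: g = -0.10452, g' = -0.5072 → V/F = 0.2939
  V/F = 0.2939: g = -0.00292, g' = -0.4954 → V/F = 0.2880
Converged at V/F = 0.2880.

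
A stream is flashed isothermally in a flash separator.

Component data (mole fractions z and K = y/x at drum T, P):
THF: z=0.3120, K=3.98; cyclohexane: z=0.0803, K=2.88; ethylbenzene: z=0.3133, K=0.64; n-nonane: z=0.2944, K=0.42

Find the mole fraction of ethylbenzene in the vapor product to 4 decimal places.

Newton iteration, V/F⁰ = 0.32:
  V/F = 0.3200: g = 0.23304, g' = -1.0378 → V/F = 0.5446
  V/F = 0.5446: g = 0.03922, g' = -0.7465 → V/F = 0.5971
  V/F = 0.5971: g = 0.00076, g' = -0.7193 → V/F = 0.5982
Converged at V/F = 0.5982.
Compositions from xᵢ = zᵢ/(1+V/F(Kᵢ−1)), yᵢ = Kᵢxᵢ:
  THF: x = 0.1121, y = 0.4463
  cyclohexane: x = 0.0378, y = 0.1089
  ethylbenzene: x = 0.3993, y = 0.2555
  n-nonane: x = 0.4508, y = 0.1893

y_ethylbenzene = 0.2555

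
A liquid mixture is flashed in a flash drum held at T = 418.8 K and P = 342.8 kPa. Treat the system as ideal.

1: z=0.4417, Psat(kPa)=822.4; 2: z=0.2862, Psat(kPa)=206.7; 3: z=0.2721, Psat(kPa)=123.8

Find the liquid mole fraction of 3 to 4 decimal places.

x_3 = 0.3802

Raoult's law: Kᵢ = Pᵢˢᵃᵗ/P = Pᵢˢᵃᵗ/342.8.
  K_1 = 822.4/342.8 = 2.399067, K_2 = 206.7/342.8 = 0.602975, K_3 = 123.8/342.8 = 0.361144
Material balance + equilibrium reduce to Σ zᵢ(Kᵢ−1)/(1+β(Kᵢ−1)) = 0.
Check two-phase: ΣzᵢKᵢ = 1.3305 > 1 and Σzᵢ/Kᵢ = 1.4122 > 1, so g(0) = 0.3305 > 0 and g(1) = -0.4122 < 0.
Iterate (Newton) starting at β = 0.66:
  β = 0.6600: g = -0.13325, g' = -0.6486 → β = 0.4545
  β = 0.4545: g = -0.00587, g' = -0.6108 → β = 0.4449
Converged at β = 0.4449.
Compositions from xᵢ = zᵢ/(1+β(Kᵢ−1)), yᵢ = Kᵢxᵢ:
  1: x = 0.2722, y = 0.6531
  2: x = 0.3476, y = 0.2096
  3: x = 0.3802, y = 0.1373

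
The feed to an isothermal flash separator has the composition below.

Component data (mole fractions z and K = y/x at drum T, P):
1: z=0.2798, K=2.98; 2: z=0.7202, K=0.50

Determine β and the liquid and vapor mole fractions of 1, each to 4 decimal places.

β = 0.1959, x_1 = 0.2016, y_1 = 0.6008

Newton–Raphson from β = 0.31:
  β = 0.3100: g = -0.08286, g' = -0.6734 → β = 0.1869
  β = 0.1869: g = 0.00711, g' = -0.8034 → β = 0.1958
  β = 0.1958: g = 0.00006, g' = -0.7909 → β = 0.1959
Converged at β = 0.1959.
Compositions from xᵢ = zᵢ/(1+β(Kᵢ−1)), yᵢ = Kᵢxᵢ:
  1: x = 0.2016, y = 0.6008
  2: x = 0.7984, y = 0.3992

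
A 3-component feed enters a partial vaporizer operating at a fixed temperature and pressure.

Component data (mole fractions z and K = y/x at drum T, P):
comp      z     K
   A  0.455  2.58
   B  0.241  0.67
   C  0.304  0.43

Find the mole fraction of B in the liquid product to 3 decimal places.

Rachford–Rice: g(V/F) = Σ zᵢ(Kᵢ−1)/(1+V/F(Kᵢ−1)) = 0.
g(0) = ΣzᵢKᵢ − 1 = 0.466 and g(1) = 1 − Σzᵢ/Kᵢ = -0.243, so a root lies in (0, 1).
Newton iteration, V/F⁰ = 0.5:
  V/F = 0.500: g = 0.0640, g' = -0.585 → V/F = 0.609
  V/F = 0.609: g = 0.0012, g' = -0.568 → V/F = 0.612
Converged at V/F = 0.612.
Compositions from xᵢ = zᵢ/(1+V/F(Kᵢ−1)), yᵢ = Kᵢxᵢ:
  A: x = 0.231, y = 0.597
  B: x = 0.302, y = 0.202
  C: x = 0.467, y = 0.201

x_B = 0.302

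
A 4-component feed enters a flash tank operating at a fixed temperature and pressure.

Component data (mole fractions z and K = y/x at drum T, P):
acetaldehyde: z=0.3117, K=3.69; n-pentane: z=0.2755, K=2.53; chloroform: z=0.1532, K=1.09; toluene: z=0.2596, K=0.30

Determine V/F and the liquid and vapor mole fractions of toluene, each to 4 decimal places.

Material balance + equilibrium reduce to Σ zᵢ(Kᵢ−1)/(1+V/F(Kᵢ−1)) = 0.
Check two-phase: ΣzᵢKᵢ = 2.0921 > 1 and Σzᵢ/Kᵢ = 1.1992 > 1, so g(0) = 1.0921 > 0 and g(1) = -0.1992 < 0.
Iterate (Newton) starting at V/F = 0.33:
  V/F = 0.3300: g = 0.50136, g' = -1.1340 → V/F = 0.7721
  V/F = 0.7721: g = 0.08317, g' = -0.9773 → V/F = 0.8572
  V/F = 0.8572: g = -0.00558, g' = -1.1234 → V/F = 0.8523
  V/F = 0.8523: g = -0.00003, g' = -1.1122 → V/F = 0.8522
Converged at V/F = 0.8522.
Compositions from xᵢ = zᵢ/(1+V/F(Kᵢ−1)), yᵢ = Kᵢxᵢ:
  acetaldehyde: x = 0.0947, y = 0.3493
  n-pentane: x = 0.1196, y = 0.3025
  chloroform: x = 0.1423, y = 0.1551
  toluene: x = 0.6435, y = 0.1930

V/F = 0.8522, x_toluene = 0.6435, y_toluene = 0.1930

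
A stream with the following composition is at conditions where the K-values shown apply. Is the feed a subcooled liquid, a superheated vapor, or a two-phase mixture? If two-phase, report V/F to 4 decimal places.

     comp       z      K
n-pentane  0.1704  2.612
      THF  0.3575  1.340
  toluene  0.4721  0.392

two-phase, V/F = 0.1899

ΣzᵢKᵢ = 1.1092; Σzᵢ/Kᵢ = 1.5364.
Both exceed 1, so a two-phase solution exists.
Material balance + equilibrium reduce to Σ zᵢ(Kᵢ−1)/(1+ψ(Kᵢ−1)) = 0.
Iterate (Newton) starting at ψ = 0.59:
  ψ = 0.5900: g = -0.20557, g' = -0.5694 → ψ = 0.2289
  ψ = 0.2289: g = -0.02004, g' = -0.5073 → ψ = 0.1894
  ψ = 0.1894: g = 0.00022, g' = -0.5192 → ψ = 0.1899
Converged at ψ = 0.1899.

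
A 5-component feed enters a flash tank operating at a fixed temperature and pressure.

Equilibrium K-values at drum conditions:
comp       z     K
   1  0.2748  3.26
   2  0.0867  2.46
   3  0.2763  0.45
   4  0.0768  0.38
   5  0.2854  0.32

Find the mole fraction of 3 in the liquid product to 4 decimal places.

x_3 = 0.3251

Iterate (Newton) starting at β = 0.3:
  β = 0.3000: g = -0.02616, g' = -0.9606 → β = 0.2728
  β = 0.2728: g = 0.00037, g' = -0.9891 → β = 0.2731
Converged at β = 0.2731.
Compositions from xᵢ = zᵢ/(1+β(Kᵢ−1)), yᵢ = Kᵢxᵢ:
  1: x = 0.1699, y = 0.5539
  2: x = 0.0620, y = 0.1525
  3: x = 0.3251, y = 0.1463
  4: x = 0.0925, y = 0.0351
  5: x = 0.3505, y = 0.1122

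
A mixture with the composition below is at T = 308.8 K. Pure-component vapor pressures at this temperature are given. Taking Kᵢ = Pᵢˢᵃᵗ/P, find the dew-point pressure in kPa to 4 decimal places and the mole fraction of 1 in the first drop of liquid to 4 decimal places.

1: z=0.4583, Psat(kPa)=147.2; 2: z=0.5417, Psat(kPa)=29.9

Pdew = 47.1020 kPa, x_1 = 0.1466

At the dew point ψ → 1, so Σzᵢ/Kᵢ = 1 with Kᵢ = Pᵢˢᵃᵗ/P ⇒ 1/P = Σzᵢ/Pᵢˢᵃᵗ.
1/P = 0.4583/147.2 + 0.5417/29.9 = 0.0212305 ⇒ P = 47.1020 kPa
xᵢ = zᵢP/Pᵢˢᵃᵗ ⇒ x_1 = 0.4583·47.1020/147.2 = 0.1466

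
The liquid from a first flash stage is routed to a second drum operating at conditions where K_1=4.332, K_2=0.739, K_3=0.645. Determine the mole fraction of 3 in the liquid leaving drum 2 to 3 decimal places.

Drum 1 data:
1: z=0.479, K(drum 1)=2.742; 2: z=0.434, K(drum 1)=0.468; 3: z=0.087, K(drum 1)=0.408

x_3 (drum 2) = 0.171

Drum 1:
Rachford–Rice: g(ψ₁) = Σ zᵢ(Kᵢ−1)/(1+ψ₁(Kᵢ−1)) = 0.
Check two-phase: ΣzᵢKᵢ = 1.552 > 1 and Σzᵢ/Kᵢ = 1.315 > 1, so g(0) = 0.552 > 0 and g(1) = -0.315 < 0.
Iterate (Newton) starting at ψ₁ = 0.68:
  ψ₁ = 0.680: g = -0.0660, g' = -0.692 → ψ₁ = 0.585
  ψ₁ = 0.585: g = -0.0004, g' = -0.687 → ψ₁ = 0.584
Converged at ψ₁ = 0.584.
Drum-1 compositions:
  1: x = 0.237, y = 0.651
  2: x = 0.630, y = 0.295
  3: x = 0.133, y = 0.054
Drum-2 feed = drum-1 liquid: z₂ = (0.2375, 0.6296, 0.1330).
Drum 2:
Let ψ₂ = V/F and solve Σ zᵢ(Kᵢ−1)/(1+ψ₂(Kᵢ−1)) = 0.
g(0) = ΣzᵢKᵢ − 1 = 0.580 and g(1) = 1 − Σzᵢ/Kᵢ = -0.113, so a root lies in (0, 1).
Newton iteration, ψ₂⁰ = 0.5:
  ψ₂ = 0.500: g = 0.0504, g' = -0.452 → ψ₂ = 0.611
  ψ₂ = 0.611: g = 0.0047, g' = -0.374 → ψ₂ = 0.624
Converged at ψ₂ = 0.624.
  1: x = 0.077, y = 0.334
  2: x = 0.752, y = 0.556
  3: x = 0.171, y = 0.110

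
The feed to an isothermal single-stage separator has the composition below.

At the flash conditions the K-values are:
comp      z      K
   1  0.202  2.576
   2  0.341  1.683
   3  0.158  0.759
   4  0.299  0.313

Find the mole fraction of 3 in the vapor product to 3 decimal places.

y_3 = 0.136

Newton iteration, V/F⁰ = 0.37:
  V/F = 0.370: g = 0.0698, g' = -0.566 → V/F = 0.493
  V/F = 0.493: g = -0.0006, g' = -0.582 → V/F = 0.492
Converged at V/F = 0.492.
Compositions from xᵢ = zᵢ/(1+V/F(Kᵢ−1)), yᵢ = Kᵢxᵢ:
  1: x = 0.114, y = 0.293
  2: x = 0.255, y = 0.430
  3: x = 0.179, y = 0.136
  4: x = 0.452, y = 0.141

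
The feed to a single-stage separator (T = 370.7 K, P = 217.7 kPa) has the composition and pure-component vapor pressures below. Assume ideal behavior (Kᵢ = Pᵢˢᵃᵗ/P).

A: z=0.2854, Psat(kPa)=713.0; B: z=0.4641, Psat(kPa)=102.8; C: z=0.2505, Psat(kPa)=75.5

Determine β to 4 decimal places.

β = 0.1844

Raoult's law: Kᵢ = Pᵢˢᵃᵗ/P = Pᵢˢᵃᵗ/217.7.
  K_A = 713.0/217.7 = 3.275149, K_B = 102.8/217.7 = 0.472209, K_C = 75.5/217.7 = 0.346808
Newton iteration, β⁰ = 0.36:
  β = 0.3600: g = -0.15938, g' = -0.8262 → β = 0.1671
  β = 0.1671: g = 0.01816, g' = -1.0657 → β = 0.1841
  β = 0.1841: g = 0.00031, g' = -1.0305 → β = 0.1844
Converged at β = 0.1844.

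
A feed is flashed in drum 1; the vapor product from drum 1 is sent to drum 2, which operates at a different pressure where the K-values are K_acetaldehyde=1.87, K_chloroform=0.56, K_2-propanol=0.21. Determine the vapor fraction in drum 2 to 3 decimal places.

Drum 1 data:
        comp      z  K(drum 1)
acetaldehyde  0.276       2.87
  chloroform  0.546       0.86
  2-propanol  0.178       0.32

Drum 1:
Let ψ₁ = V/F and solve Σ zᵢ(Kᵢ−1)/(1+ψ₁(Kᵢ−1)) = 0.
g(0) = ΣzᵢKᵢ − 1 = 0.319 and g(1) = 1 − Σzᵢ/Kᵢ = -0.287, so a root lies in (0, 1).
Newton–Raphson from ψ₁ = 0.5:
  ψ₁ = 0.500: g = 0.0011, g' = -0.459 → ψ₁ = 0.502
Converged at ψ₁ = 0.502.
Drum-1 compositions:
  acetaldehyde: x = 0.142, y = 0.408
  chloroform: x = 0.587, y = 0.505
  2-propanol: x = 0.270, y = 0.087
Drum-2 feed = drum-1 vapor: z₂ = (0.4084, 0.5051, 0.0865).
Drum 2:
Let ψ₂ = V/F and solve Σ zᵢ(Kᵢ−1)/(1+ψ₂(Kᵢ−1)) = 0.
Check two-phase: ΣzᵢKᵢ = 1.065 > 1 and Σzᵢ/Kᵢ = 1.532 > 1, so g(0) = 0.065 > 0 and g(1) = -0.532 < 0.
Newton–Raphson from ψ₂ = 0.5:
  ψ₂ = 0.500: g = -0.1503, g' = -0.458 → ψ₂ = 0.172
  ψ₂ = 0.172: g = -0.0105, g' = -0.421 → ψ₂ = 0.147
Converged at ψ₂ = 0.147.
  acetaldehyde: x = 0.362, y = 0.677
  chloroform: x = 0.540, y = 0.302
  2-propanol: x = 0.098, y = 0.021

V/F (drum 2) = 0.147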